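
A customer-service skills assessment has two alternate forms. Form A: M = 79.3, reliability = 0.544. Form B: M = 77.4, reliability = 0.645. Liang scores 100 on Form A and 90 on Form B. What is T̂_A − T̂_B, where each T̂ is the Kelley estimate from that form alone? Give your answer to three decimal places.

T̂_A = 0.544(100) + 0.456(79.3) = 90.56080
T̂_B = 0.645(90) + 0.355(77.4) = 85.52700
T̂_A − T̂_B = 5.03380

5.034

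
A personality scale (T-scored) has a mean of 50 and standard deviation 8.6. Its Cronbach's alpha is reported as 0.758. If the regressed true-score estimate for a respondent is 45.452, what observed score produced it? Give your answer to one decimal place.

T̂ = ρX + (1 − ρ)μ  ⇒  X = (T̂ − (1 − ρ)μ) / ρ
X = (45.452 − 0.242 × 50) / 0.758 = (45.452 − 12.100) / 0.758 = 33.352 / 0.758 = 44.000

44.0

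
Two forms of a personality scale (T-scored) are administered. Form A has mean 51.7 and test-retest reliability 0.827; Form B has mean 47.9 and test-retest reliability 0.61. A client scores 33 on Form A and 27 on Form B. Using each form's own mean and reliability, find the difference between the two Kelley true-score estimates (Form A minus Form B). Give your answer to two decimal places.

T̂_A = 0.827(33) + 0.173(51.7) = 36.2351
T̂_B = 0.61(27) + 0.39(47.9) = 35.1510
T̂_A − T̂_B = 1.0841

1.08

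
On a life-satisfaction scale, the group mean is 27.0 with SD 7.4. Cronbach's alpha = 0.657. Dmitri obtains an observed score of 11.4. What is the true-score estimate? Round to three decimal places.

16.751

T̂ = 0.657(11.4) + 0.343(27.0) = 7.4898 + 9.2610 = 16.7508 → 16.751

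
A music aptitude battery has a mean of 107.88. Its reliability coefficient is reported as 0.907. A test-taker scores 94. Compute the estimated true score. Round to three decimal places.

Kelley's formula gives T̂ = 0.907·94 + 0.093·107.88 = 85.258 + 10.03284 = 95.2908.

95.291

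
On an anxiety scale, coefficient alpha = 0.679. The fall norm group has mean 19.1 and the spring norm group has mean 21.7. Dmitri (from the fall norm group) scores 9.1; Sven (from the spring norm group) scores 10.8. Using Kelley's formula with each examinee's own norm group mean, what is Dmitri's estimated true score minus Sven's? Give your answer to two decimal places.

T̂_Dmitri = 0.679(9.1) + 0.321(19.1) = 12.3100
T̂_Sven = 0.679(10.8) + 0.321(21.7) = 14.2989
Difference = 12.3100 − 14.2989 = -1.9889

-1.99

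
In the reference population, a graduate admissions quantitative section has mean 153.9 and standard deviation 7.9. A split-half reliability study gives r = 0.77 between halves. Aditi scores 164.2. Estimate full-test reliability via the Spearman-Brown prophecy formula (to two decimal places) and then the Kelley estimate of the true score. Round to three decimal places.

Spearman-Brown: ρ = 2r/(1 + r) = 2(0.77)/(1 + 0.77) = 1.540/1.77 = 0.8701 → 0.87
T̂ = 0.87(164.2) + 0.13(153.9) = 142.854 + 20.007 = 162.8610 → 162.861

162.861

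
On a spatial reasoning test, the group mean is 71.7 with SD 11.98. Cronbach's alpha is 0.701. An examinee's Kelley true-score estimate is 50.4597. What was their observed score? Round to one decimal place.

T̂ = ρX + (1 − ρ)μ  ⇒  X = (T̂ − (1 − ρ)μ) / ρ
X = (50.4597 − 0.299 × 71.7) / 0.701 = (50.4597 − 21.4383) / 0.701 = 29.0214 / 0.701 = 41.400

41.4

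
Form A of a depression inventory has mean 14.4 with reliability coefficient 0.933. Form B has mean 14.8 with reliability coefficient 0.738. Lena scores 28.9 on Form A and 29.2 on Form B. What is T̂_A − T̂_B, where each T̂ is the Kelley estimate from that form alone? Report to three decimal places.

2.501

T̂_A = 0.933(28.9) + 0.067(14.4) = 27.92850
T̂_B = 0.738(29.2) + 0.262(14.8) = 25.42720
T̂_A − T̂_B = 2.50130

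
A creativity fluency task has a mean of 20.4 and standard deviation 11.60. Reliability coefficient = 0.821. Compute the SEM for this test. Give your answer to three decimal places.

4.908

SEM = SD · √(1 − ρ) = 11.60 × √0.179 = 11.60 × 0.4231 = 4.9078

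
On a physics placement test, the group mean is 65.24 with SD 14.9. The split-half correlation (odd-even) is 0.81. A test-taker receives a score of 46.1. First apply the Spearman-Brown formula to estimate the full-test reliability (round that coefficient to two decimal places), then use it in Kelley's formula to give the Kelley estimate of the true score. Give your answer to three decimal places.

48.014

Spearman-Brown: ρ = 2r/(1 + r) = 2(0.81)/(1 + 0.81) = 1.620/1.81 = 0.8950 → 0.90
T̂ = ρX + (1 − ρ)μ
  = 0.90 × 46.1 + 0.10 × 65.24
  = 41.490 + 6.5240
  = 48.0140
  ≈ 48.014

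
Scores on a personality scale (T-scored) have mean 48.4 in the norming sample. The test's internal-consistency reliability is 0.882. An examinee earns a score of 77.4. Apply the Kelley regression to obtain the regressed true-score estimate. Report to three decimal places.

Weight the observed score by reliability and the mean by (1 − reliability): T̂ = 0.882·77.4 + 0.118·48.4 = 68.2668 + 5.7112 = 73.9780.

73.978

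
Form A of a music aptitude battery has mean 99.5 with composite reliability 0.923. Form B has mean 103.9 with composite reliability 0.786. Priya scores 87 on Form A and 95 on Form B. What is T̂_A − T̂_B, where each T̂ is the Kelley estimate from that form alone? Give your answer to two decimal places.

-8.94

T̂_A = 0.923(87) + 0.077(99.5) = 87.9625
T̂_B = 0.786(95) + 0.214(103.9) = 96.9046
T̂_A − T̂_B = -8.9421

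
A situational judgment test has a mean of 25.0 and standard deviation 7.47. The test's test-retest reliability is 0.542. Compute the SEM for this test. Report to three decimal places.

SEM = SD · √(1 − ρ) = 7.47 × √0.458 = 7.47 × 0.6768 = 5.0554

5.055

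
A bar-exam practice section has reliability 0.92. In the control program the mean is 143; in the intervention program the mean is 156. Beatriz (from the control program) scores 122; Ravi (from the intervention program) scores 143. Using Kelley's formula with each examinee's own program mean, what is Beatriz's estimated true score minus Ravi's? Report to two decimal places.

-20.36

T̂_Beatriz = 0.92(122) + 0.08(143) = 123.6800
T̂_Ravi = 0.92(143) + 0.08(156) = 144.0400
Difference = 123.6800 − 144.0400 = -20.3600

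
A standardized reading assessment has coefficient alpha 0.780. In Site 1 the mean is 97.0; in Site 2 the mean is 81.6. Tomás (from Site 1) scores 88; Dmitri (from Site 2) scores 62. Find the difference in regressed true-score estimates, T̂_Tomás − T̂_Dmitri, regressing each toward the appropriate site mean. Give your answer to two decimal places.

T̂_Tomás = 0.780(88) + 0.220(97.0) = 89.9800
T̂_Dmitri = 0.780(62) + 0.220(81.6) = 66.3120
Difference = 89.9800 − 66.3120 = 23.6680

23.67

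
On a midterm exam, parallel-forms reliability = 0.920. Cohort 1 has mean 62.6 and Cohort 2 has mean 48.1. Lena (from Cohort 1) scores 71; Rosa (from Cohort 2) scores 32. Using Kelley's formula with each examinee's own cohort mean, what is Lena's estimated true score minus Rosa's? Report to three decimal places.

T̂_Lena = 0.920(71) + 0.080(62.6) = 70.32800
T̂_Rosa = 0.920(32) + 0.080(48.1) = 33.28800
Difference = 70.32800 − 33.28800 = 37.04000

37.040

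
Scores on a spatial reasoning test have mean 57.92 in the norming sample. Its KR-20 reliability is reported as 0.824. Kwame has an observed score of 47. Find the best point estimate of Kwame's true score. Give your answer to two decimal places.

Kelley's formula gives T̂ = 0.824·47 + 0.176·57.92 = 38.728 + 10.19392 = 48.922.

48.92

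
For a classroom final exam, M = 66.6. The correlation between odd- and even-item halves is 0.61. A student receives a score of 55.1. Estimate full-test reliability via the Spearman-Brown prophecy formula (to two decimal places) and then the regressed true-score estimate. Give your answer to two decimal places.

Spearman-Brown: ρ = 2r/(1 + r) = 2(0.61)/(1 + 0.61) = 1.220/1.61 = 0.7578 → 0.76
T̂ = ρX + (1 − ρ)μ
  = 0.76 × 55.1 + 0.24 × 66.6
  = 41.876 + 15.984
  = 57.860
  ≈ 57.86

57.86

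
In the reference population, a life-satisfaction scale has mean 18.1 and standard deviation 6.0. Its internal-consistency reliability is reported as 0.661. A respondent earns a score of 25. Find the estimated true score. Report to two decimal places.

Kelley's formula gives T̂ = 0.661·25 + 0.339·18.1 = 16.525 + 6.1359 = 22.661.

22.66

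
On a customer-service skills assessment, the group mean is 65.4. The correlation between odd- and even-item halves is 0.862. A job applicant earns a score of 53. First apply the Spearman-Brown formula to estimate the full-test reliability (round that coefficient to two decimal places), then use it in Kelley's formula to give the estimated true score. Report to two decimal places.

Spearman-Brown: ρ = 2r/(1 + r) = 2(0.862)/(1 + 0.862) = 1.7240/1.862 = 0.9259 → 0.93
T̂ = 0.93(53) + 0.07(65.4) = 49.29 + 4.578 = 53.868 → 53.87

53.87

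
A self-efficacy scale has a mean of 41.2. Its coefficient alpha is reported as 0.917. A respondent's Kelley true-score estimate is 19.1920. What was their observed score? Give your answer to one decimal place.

17.2

T̂ = ρX + (1 − ρ)μ  ⇒  X = (T̂ − (1 − ρ)μ) / ρ
X = (19.1920 − 0.083 × 41.2) / 0.917 = (19.1920 − 3.4196) / 0.917 = 15.7724 / 0.917 = 17.200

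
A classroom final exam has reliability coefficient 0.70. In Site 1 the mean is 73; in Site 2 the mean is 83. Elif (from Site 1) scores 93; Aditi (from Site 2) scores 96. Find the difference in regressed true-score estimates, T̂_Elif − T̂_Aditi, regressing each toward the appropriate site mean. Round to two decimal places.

T̂_Elif = 0.70(93) + 0.30(73) = 87.0000
T̂_Aditi = 0.70(96) + 0.30(83) = 92.1000
Difference = 87.0000 − 92.1000 = -5.1000

-5.10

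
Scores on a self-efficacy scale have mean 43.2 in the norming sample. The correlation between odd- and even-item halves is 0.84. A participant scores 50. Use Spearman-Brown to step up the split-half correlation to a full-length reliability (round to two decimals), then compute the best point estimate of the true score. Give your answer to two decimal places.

49.39

Spearman-Brown: ρ = 2r/(1 + r) = 2(0.84)/(1 + 0.84) = 1.680/1.84 = 0.9130 → 0.91
T̂ = 0.91(50) + 0.09(43.2) = 45.50 + 3.888 = 49.388 → 49.39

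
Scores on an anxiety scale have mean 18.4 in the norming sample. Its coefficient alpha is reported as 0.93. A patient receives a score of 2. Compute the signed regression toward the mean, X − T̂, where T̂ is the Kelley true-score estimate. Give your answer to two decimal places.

-1.15

T̂ = ρX + (1 − ρ)μ
  = 0.93 × 2 + 0.07 × 18.4
  = 1.86 + 1.288
  = 3.1480
  ≈ 3.148
X − T̂ = 2 − 3.148 = -1.148 → -1.15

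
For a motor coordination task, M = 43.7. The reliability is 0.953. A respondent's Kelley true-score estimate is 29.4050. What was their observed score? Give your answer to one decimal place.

T̂ = ρX + (1 − ρ)μ  ⇒  X = (T̂ − (1 − ρ)μ) / ρ
X = (29.4050 − 0.047 × 43.7) / 0.953 = (29.4050 − 2.0539) / 0.953 = 27.3511 / 0.953 = 28.700

28.7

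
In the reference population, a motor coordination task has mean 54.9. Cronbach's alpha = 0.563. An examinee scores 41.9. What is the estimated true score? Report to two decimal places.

T̂ = ρX + (1 − ρ)μ
  = 0.563 × 41.9 + 0.437 × 54.9
  = 23.5897 + 23.9913
  = 47.581
  ≈ 47.58

47.58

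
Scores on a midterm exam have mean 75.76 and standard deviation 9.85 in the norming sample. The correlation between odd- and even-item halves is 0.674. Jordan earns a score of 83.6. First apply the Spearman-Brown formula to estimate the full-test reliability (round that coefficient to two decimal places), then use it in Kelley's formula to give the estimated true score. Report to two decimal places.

Spearman-Brown: ρ = 2r/(1 + r) = 2(0.674)/(1 + 0.674) = 1.3480/1.674 = 0.8053 → 0.81
T̂ = ρX + (1 − ρ)μ
  = 0.81 × 83.6 + 0.19 × 75.76
  = 67.716 + 14.3944
  = 82.110
  ≈ 82.11

82.11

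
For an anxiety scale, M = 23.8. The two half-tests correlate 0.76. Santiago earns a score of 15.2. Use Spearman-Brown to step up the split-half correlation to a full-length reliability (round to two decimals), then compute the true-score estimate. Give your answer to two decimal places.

16.40

Spearman-Brown: ρ = 2r/(1 + r) = 2(0.76)/(1 + 0.76) = 1.520/1.76 = 0.8636 → 0.86
T̂ = ρX + (1 − ρ)μ
  = 0.86 × 15.2 + 0.14 × 23.8
  = 13.072 + 3.332
  = 16.404
  ≈ 16.40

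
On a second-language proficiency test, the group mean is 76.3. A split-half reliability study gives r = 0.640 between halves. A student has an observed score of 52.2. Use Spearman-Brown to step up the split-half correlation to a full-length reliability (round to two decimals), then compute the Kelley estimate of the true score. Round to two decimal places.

57.50

Spearman-Brown: ρ = 2r/(1 + r) = 2(0.640)/(1 + 0.640) = 1.2800/1.640 = 0.7805 → 0.78
T̂ = 0.78(52.2) + 0.22(76.3) = 40.716 + 16.786 = 57.502 → 57.50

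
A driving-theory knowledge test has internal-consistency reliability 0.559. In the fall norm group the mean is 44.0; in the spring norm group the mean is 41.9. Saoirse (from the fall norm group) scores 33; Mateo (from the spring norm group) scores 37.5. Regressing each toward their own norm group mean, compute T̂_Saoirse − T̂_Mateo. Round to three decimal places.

T̂_Saoirse = 0.559(33) + 0.441(44.0) = 37.85100
T̂_Mateo = 0.559(37.5) + 0.441(41.9) = 39.44040
Difference = 37.85100 − 39.44040 = -1.58940

-1.589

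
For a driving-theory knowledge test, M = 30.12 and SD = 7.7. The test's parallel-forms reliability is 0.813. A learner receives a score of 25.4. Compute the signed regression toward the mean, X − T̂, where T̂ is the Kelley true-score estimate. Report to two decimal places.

-0.88

Regress the observed score toward the mean by the unreliability: T̂ = 0.813·25.4 + 0.187·30.12 = 20.6502 + 5.63244 = 26.2826.
X − T̂ = 25.4 − 26.283 = -0.883 → -0.88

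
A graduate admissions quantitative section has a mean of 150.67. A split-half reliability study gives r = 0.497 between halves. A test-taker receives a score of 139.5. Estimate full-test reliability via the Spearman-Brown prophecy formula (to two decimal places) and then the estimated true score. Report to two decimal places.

Spearman-Brown: ρ = 2r/(1 + r) = 2(0.497)/(1 + 0.497) = 0.9940/1.497 = 0.6640 → 0.66
T̂ = ρX + (1 − ρ)μ
  = 0.66 × 139.5 + 0.34 × 150.67
  = 92.070 + 51.2278
  = 143.298
  ≈ 143.30

143.30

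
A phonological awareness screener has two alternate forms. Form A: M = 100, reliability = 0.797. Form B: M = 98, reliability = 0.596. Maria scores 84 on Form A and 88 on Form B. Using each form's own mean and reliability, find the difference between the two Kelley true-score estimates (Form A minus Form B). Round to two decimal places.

T̂_A = 0.797(84) + 0.203(100) = 87.2480
T̂_B = 0.596(88) + 0.404(98) = 92.0400
T̂_A − T̂_B = -4.7920

-4.79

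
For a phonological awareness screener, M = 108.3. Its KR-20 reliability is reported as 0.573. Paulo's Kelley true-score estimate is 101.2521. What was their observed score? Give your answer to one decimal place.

96.0

T̂ = ρX + (1 − ρ)μ  ⇒  X = (T̂ − (1 − ρ)μ) / ρ
X = (101.2521 − 0.427 × 108.3) / 0.573 = (101.2521 − 46.2441) / 0.573 = 55.0080 / 0.573 = 96.000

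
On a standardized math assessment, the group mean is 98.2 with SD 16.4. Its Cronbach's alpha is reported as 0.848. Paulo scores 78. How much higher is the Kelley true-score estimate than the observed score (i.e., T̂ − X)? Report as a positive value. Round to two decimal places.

3.07

T̂ = 0.848(78) + 0.152(98.2) = 66.144 + 14.9264 = 81.0704 → 81.070
T̂ − X = 81.070 − 78 = 3.070 → 3.07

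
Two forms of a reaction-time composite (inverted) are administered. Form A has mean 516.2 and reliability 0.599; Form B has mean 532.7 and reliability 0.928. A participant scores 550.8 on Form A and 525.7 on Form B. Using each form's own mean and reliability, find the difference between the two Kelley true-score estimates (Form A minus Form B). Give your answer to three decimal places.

T̂_A = 0.599(550.8) + 0.401(516.2) = 536.92540
T̂_B = 0.928(525.7) + 0.072(532.7) = 526.20400
T̂_A − T̂_B = 10.72140

10.721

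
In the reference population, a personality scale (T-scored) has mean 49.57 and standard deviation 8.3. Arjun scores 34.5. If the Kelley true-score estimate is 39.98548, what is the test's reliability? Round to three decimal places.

0.636

T̂ = ρX + (1 − ρ)μ  ⇒  T̂ − μ = ρ(X − μ)
ρ = (T̂ − μ)/(X − μ) = (39.98548 − 49.57) / (34.5 − 49.57) = -9.58452 / -15.07 = 0.63600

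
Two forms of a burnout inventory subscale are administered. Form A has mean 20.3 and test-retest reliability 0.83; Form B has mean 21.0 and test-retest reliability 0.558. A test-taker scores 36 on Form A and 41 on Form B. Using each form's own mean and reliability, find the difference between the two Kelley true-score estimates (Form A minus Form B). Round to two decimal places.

T̂_A = 0.83(36) + 0.17(20.3) = 33.3310
T̂_B = 0.558(41) + 0.442(21.0) = 32.1600
T̂_A − T̂_B = 1.1710

1.17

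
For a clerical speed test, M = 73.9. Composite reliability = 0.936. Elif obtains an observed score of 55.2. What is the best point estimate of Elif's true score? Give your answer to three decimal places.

T̂ = ρX + (1 − ρ)μ
  = 0.936 × 55.2 + 0.064 × 73.9
  = 51.6672 + 4.7296
  = 56.3968
  ≈ 56.397

56.397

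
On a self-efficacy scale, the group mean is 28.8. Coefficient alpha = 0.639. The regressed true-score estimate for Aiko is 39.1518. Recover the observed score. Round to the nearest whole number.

T̂ = ρX + (1 − ρ)μ  ⇒  X = (T̂ − (1 − ρ)μ) / ρ
X = (39.1518 − 0.361 × 28.8) / 0.639 = (39.1518 − 10.3968) / 0.639 = 28.7550 / 0.639 = 45.00

45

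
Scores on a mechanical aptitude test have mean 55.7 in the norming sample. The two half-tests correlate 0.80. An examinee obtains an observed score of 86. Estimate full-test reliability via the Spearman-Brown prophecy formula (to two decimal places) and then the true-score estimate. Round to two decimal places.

Spearman-Brown: ρ = 2r/(1 + r) = 2(0.80)/(1 + 0.80) = 1.600/1.80 = 0.8889 → 0.89
Regress the observed score toward the mean by the unreliability: T̂ = 0.89·86 + 0.11·55.7 = 76.54 + 6.127 = 82.667.

82.67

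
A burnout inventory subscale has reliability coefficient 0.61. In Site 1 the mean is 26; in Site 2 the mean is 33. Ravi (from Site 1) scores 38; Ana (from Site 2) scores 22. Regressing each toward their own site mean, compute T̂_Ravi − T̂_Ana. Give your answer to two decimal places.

7.03

T̂_Ravi = 0.61(38) + 0.39(26) = 33.3200
T̂_Ana = 0.61(22) + 0.39(33) = 26.2900
Difference = 33.3200 − 26.2900 = 7.0300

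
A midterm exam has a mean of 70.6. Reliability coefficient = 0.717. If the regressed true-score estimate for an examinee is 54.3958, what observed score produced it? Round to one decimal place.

48.0

T̂ = ρX + (1 − ρ)μ  ⇒  X = (T̂ − (1 − ρ)μ) / ρ
X = (54.3958 − 0.283 × 70.6) / 0.717 = (54.3958 − 19.9798) / 0.717 = 34.4160 / 0.717 = 48.000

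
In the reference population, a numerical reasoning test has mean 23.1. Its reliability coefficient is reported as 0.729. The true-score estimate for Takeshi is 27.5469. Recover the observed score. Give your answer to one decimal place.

29.2

T̂ = ρX + (1 − ρ)μ  ⇒  X = (T̂ − (1 − ρ)μ) / ρ
X = (27.5469 − 0.271 × 23.1) / 0.729 = (27.5469 − 6.2601) / 0.729 = 21.2868 / 0.729 = 29.200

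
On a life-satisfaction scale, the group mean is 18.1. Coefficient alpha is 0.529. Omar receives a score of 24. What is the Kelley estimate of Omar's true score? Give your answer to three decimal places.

21.221

Kelley's formula gives T̂ = 0.529·24 + 0.471·18.1 = 12.696 + 8.5251 = 21.2211.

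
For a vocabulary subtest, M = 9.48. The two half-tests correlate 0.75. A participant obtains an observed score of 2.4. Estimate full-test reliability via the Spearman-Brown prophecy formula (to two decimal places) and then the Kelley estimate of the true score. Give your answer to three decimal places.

3.391

Spearman-Brown: ρ = 2r/(1 + r) = 2(0.75)/(1 + 0.75) = 1.500/1.75 = 0.8571 → 0.86
Regress the observed score toward the mean by the unreliability: T̂ = 0.86·2.4 + 0.14·9.48 = 2.064 + 1.3272 = 3.3912.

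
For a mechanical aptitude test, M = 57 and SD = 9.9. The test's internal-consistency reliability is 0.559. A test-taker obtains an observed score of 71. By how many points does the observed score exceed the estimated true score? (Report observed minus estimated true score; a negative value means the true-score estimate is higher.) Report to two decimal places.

6.17

T̂ = 0.559(71) + 0.441(57) = 39.689 + 25.137 = 64.8260 → 64.826
X − T̂ = 71 − 64.826 = 6.174 → 6.17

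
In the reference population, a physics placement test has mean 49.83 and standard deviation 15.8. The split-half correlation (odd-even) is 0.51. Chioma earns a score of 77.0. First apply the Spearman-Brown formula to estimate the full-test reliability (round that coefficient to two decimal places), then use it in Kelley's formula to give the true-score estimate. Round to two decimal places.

Spearman-Brown: ρ = 2r/(1 + r) = 2(0.51)/(1 + 0.51) = 1.020/1.51 = 0.6755 → 0.68
T̂ = 0.68(77.0) + 0.32(49.83) = 52.360 + 15.9456 = 68.306 → 68.31

68.31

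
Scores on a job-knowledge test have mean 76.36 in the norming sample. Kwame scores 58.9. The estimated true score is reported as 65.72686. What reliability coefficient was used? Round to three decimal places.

T̂ = ρX + (1 − ρ)μ  ⇒  T̂ − μ = ρ(X − μ)
ρ = (T̂ − μ)/(X − μ) = (65.72686 − 76.36) / (58.9 − 76.36) = -10.63314 / -17.46 = 0.60900

0.609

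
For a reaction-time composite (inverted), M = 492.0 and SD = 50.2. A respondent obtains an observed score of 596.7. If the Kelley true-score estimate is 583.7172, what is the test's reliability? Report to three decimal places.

0.876

T̂ = ρX + (1 − ρ)μ  ⇒  T̂ − μ = ρ(X − μ)
ρ = (T̂ − μ)/(X − μ) = (583.7172 − 492.0) / (596.7 − 492.0) = 91.7172 / 104.7 = 0.87600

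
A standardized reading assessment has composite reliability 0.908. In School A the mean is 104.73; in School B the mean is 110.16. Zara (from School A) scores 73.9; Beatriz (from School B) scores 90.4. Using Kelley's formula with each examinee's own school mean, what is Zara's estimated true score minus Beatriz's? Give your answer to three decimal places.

-15.482

T̂_Zara = 0.908(73.9) + 0.092(104.73) = 76.73636
T̂_Beatriz = 0.908(90.4) + 0.092(110.16) = 92.21792
Difference = 76.73636 − 92.21792 = -15.48156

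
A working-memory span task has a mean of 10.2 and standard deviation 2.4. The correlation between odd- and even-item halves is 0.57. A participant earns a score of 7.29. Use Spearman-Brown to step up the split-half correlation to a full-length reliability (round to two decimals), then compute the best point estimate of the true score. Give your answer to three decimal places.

Spearman-Brown: ρ = 2r/(1 + r) = 2(0.57)/(1 + 0.57) = 1.140/1.57 = 0.7261 → 0.73
T̂ = 0.73(7.29) + 0.27(10.2) = 5.3217 + 2.754 = 8.0757 → 8.076

8.076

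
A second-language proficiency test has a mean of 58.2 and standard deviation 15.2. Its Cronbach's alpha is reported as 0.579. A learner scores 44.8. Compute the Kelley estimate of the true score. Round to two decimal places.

T̂ = 0.579(44.8) + 0.421(58.2) = 25.9392 + 24.5022 = 50.441 → 50.44

50.44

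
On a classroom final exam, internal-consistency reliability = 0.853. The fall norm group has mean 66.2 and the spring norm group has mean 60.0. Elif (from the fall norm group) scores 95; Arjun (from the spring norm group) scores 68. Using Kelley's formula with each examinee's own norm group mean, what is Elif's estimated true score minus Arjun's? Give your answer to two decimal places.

23.94

T̂_Elif = 0.853(95) + 0.147(66.2) = 90.7664
T̂_Arjun = 0.853(68) + 0.147(60.0) = 66.8240
Difference = 90.7664 − 66.8240 = 23.9424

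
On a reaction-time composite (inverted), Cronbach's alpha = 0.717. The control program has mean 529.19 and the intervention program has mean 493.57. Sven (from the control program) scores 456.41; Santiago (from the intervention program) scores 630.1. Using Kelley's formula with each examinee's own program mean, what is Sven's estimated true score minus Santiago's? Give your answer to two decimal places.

-114.46

T̂_Sven = 0.717(456.41) + 0.283(529.19) = 477.0067
T̂_Santiago = 0.717(630.1) + 0.283(493.57) = 591.4620
Difference = 477.0067 − 591.4620 = -114.4553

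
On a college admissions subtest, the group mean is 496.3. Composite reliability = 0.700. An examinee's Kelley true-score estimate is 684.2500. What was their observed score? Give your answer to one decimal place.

T̂ = ρX + (1 − ρ)μ  ⇒  X = (T̂ − (1 − ρ)μ) / ρ
X = (684.2500 − 0.300 × 496.3) / 0.700 = (684.2500 − 148.8900) / 0.700 = 535.3600 / 0.700 = 764.800

764.8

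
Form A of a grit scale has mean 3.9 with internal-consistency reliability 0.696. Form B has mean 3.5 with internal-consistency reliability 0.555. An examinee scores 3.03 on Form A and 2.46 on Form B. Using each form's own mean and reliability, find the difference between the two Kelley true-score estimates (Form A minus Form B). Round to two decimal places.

T̂_A = 0.696(3.03) + 0.304(3.9) = 3.2945
T̂_B = 0.555(2.46) + 0.445(3.5) = 2.9228
T̂_A − T̂_B = 0.3717

0.37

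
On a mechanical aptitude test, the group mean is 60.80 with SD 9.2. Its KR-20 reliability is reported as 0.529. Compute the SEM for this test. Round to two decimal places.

SEM = SD · √(1 − ρ) = 9.2 × √0.471 = 9.2 × 0.6863 = 6.314

6.31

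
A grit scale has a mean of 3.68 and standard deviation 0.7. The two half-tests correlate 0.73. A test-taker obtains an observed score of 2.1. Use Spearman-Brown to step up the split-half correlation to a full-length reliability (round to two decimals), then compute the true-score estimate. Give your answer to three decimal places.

Spearman-Brown: ρ = 2r/(1 + r) = 2(0.73)/(1 + 0.73) = 1.460/1.73 = 0.8439 → 0.84
T̂ = 0.84(2.1) + 0.16(3.68) = 1.764 + 0.5888 = 2.3528 → 2.353

2.353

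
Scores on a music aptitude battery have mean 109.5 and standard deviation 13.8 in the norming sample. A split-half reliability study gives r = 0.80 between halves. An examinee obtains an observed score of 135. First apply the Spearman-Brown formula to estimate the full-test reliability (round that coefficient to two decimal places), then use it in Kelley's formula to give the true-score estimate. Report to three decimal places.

132.195

Spearman-Brown: ρ = 2r/(1 + r) = 2(0.80)/(1 + 0.80) = 1.600/1.80 = 0.8889 → 0.89
T̂ = 0.89(135) + 0.11(109.5) = 120.15 + 12.045 = 132.1950 → 132.195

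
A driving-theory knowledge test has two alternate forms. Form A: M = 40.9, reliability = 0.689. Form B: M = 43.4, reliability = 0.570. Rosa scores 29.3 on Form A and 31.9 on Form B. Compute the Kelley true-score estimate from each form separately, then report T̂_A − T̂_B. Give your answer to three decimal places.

T̂_A = 0.689(29.3) + 0.311(40.9) = 32.90760
T̂_B = 0.570(31.9) + 0.430(43.4) = 36.84500
T̂_A − T̂_B = -3.93740

-3.937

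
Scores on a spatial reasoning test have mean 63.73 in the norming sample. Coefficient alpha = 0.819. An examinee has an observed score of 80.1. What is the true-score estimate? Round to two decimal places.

77.14

T̂ = 0.819(80.1) + 0.181(63.73) = 65.6019 + 11.53513 = 77.137 → 77.14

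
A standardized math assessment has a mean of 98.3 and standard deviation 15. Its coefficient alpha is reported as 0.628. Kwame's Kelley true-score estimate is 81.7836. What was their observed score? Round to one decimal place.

T̂ = ρX + (1 − ρ)μ  ⇒  X = (T̂ − (1 − ρ)μ) / ρ
X = (81.7836 − 0.372 × 98.3) / 0.628 = (81.7836 − 36.5676) / 0.628 = 45.2160 / 0.628 = 72.000

72.0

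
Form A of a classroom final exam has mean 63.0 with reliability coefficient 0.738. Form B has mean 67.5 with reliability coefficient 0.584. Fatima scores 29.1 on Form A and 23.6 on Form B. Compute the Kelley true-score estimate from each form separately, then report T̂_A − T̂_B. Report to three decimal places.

-3.881

T̂_A = 0.738(29.1) + 0.262(63.0) = 37.98180
T̂_B = 0.584(23.6) + 0.416(67.5) = 41.86240
T̂_A − T̂_B = -3.88060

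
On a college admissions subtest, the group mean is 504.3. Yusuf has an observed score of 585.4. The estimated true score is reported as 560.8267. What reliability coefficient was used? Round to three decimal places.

T̂ = ρX + (1 − ρ)μ  ⇒  T̂ − μ = ρ(X − μ)
ρ = (T̂ − μ)/(X − μ) = (560.8267 − 504.3) / (585.4 − 504.3) = 56.5267 / 81.1 = 0.69700

0.697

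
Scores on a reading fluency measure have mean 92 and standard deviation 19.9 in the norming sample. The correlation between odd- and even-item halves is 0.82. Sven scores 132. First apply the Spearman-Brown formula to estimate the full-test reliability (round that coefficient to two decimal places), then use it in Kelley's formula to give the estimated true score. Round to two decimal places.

128.00

Spearman-Brown: ρ = 2r/(1 + r) = 2(0.82)/(1 + 0.82) = 1.640/1.82 = 0.9011 → 0.90
Weight the observed score by reliability and the mean by (1 − reliability): T̂ = 0.90·132 + 0.10·92 = 118.80 + 9.20 = 128.000.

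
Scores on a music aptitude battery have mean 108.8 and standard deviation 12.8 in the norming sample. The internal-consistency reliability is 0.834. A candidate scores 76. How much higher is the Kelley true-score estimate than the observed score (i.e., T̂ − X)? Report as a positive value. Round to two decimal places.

5.44

Kelley's formula gives T̂ = 0.834·76 + 0.166·108.8 = 63.384 + 18.0608 = 81.4448.
T̂ − X = 81.445 − 76 = 5.445 → 5.44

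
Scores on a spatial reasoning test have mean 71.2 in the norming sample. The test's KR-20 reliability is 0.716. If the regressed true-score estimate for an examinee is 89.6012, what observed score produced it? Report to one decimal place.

96.9

T̂ = ρX + (1 − ρ)μ  ⇒  X = (T̂ − (1 − ρ)μ) / ρ
X = (89.6012 − 0.284 × 71.2) / 0.716 = (89.6012 − 20.2208) / 0.716 = 69.3804 / 0.716 = 96.900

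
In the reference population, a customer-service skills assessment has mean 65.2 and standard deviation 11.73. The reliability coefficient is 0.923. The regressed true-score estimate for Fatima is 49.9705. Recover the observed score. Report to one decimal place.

T̂ = ρX + (1 − ρ)μ  ⇒  X = (T̂ − (1 − ρ)μ) / ρ
X = (49.9705 − 0.077 × 65.2) / 0.923 = (49.9705 − 5.0204) / 0.923 = 44.9501 / 0.923 = 48.700

48.7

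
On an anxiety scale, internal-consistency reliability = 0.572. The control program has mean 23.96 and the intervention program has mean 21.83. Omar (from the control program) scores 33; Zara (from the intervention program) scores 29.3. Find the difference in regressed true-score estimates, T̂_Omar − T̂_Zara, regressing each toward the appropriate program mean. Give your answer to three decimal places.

3.028

T̂_Omar = 0.572(33) + 0.428(23.96) = 29.13088
T̂_Zara = 0.572(29.3) + 0.428(21.83) = 26.10284
Difference = 29.13088 − 26.10284 = 3.02804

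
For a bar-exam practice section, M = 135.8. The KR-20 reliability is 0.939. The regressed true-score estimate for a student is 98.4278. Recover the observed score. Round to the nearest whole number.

T̂ = ρX + (1 − ρ)μ  ⇒  X = (T̂ − (1 − ρ)μ) / ρ
X = (98.4278 − 0.061 × 135.8) / 0.939 = (98.4278 − 8.2838) / 0.939 = 90.1440 / 0.939 = 96.00

96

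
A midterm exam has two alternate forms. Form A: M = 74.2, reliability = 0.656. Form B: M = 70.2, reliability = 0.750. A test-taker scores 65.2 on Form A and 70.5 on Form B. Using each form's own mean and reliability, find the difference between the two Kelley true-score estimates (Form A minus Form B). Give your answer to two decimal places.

-2.13

T̂_A = 0.656(65.2) + 0.344(74.2) = 68.2960
T̂_B = 0.750(70.5) + 0.250(70.2) = 70.4250
T̂_A − T̂_B = -2.1290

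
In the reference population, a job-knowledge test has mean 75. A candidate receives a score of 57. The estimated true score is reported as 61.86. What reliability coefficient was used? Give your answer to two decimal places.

0.73

T̂ = ρX + (1 − ρ)μ  ⇒  T̂ − μ = ρ(X − μ)
ρ = (T̂ − μ)/(X − μ) = (61.86 − 75) / (57 − 75) = -13.14 / -18.0 = 0.7300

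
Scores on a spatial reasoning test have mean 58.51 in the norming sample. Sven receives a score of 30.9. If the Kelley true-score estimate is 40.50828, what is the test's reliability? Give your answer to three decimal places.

0.652

T̂ = ρX + (1 − ρ)μ  ⇒  T̂ − μ = ρ(X − μ)
ρ = (T̂ − μ)/(X − μ) = (40.50828 − 58.51) / (30.9 − 58.51) = -18.00172 / -27.61 = 0.65200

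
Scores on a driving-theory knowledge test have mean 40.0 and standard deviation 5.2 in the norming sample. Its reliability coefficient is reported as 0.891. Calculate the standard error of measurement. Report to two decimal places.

1.72

SEM = SD · √(1 − ρ) = 5.2 × √0.109 = 5.2 × 0.3302 = 1.717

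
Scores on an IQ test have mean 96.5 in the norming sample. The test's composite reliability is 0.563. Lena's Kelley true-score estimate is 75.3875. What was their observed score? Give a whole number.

59

T̂ = ρX + (1 − ρ)μ  ⇒  X = (T̂ − (1 − ρ)μ) / ρ
X = (75.3875 − 0.437 × 96.5) / 0.563 = (75.3875 − 42.1705) / 0.563 = 33.2170 / 0.563 = 59.00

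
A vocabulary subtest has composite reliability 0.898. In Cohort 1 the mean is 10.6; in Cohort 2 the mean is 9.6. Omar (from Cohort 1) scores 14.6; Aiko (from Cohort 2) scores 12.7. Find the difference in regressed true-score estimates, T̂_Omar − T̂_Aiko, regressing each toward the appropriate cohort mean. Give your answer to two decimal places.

1.81

T̂_Omar = 0.898(14.6) + 0.102(10.6) = 14.1920
T̂_Aiko = 0.898(12.7) + 0.102(9.6) = 12.3838
Difference = 14.1920 − 12.3838 = 1.8082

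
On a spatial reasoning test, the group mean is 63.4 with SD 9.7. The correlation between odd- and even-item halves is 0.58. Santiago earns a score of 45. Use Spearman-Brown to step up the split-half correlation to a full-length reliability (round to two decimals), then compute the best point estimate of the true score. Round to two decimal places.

Spearman-Brown: ρ = 2r/(1 + r) = 2(0.58)/(1 + 0.58) = 1.160/1.58 = 0.7342 → 0.73
T̂ = 0.73(45) + 0.27(63.4) = 32.85 + 17.118 = 49.968 → 49.97

49.97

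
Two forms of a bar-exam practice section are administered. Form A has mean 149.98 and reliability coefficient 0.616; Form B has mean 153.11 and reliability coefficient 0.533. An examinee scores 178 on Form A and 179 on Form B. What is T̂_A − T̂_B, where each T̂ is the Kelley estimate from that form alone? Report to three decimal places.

0.331

T̂_A = 0.616(178) + 0.384(149.98) = 167.24032
T̂_B = 0.533(179) + 0.467(153.11) = 166.90937
T̂_A − T̂_B = 0.33095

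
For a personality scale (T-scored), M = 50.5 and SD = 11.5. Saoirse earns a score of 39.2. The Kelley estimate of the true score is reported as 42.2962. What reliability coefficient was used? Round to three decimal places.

0.726

T̂ = ρX + (1 − ρ)μ  ⇒  T̂ − μ = ρ(X − μ)
ρ = (T̂ − μ)/(X − μ) = (42.2962 − 50.5) / (39.2 − 50.5) = -8.2038 / -11.3 = 0.72600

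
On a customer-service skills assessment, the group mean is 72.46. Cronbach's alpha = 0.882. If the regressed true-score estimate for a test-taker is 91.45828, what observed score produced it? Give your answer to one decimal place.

T̂ = ρX + (1 − ρ)μ  ⇒  X = (T̂ − (1 − ρ)μ) / ρ
X = (91.45828 − 0.118 × 72.46) / 0.882 = (91.45828 − 8.55028) / 0.882 = 82.90800 / 0.882 = 94.000

94.0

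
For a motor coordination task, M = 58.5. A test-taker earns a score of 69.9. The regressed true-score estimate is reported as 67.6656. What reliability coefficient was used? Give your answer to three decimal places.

T̂ = ρX + (1 − ρ)μ  ⇒  T̂ − μ = ρ(X − μ)
ρ = (T̂ − μ)/(X − μ) = (67.6656 − 58.5) / (69.9 − 58.5) = 9.1656 / 11.4 = 0.80400

0.804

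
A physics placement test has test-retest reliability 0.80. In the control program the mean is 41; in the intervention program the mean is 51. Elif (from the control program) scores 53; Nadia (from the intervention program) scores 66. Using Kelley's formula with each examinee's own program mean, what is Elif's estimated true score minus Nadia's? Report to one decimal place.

-12.4

T̂_Elif = 0.80(53) + 0.20(41) = 50.600
T̂_Nadia = 0.80(66) + 0.20(51) = 63.000
Difference = 50.600 − 63.000 = -12.400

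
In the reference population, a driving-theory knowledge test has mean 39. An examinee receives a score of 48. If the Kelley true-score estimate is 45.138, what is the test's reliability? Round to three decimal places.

0.682

T̂ = ρX + (1 − ρ)μ  ⇒  T̂ − μ = ρ(X − μ)
ρ = (T̂ − μ)/(X − μ) = (45.138 − 39) / (48 − 39) = 6.138 / 9.0 = 0.68200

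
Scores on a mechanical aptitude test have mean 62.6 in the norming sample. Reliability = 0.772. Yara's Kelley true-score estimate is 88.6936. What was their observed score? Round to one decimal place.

96.4

T̂ = ρX + (1 − ρ)μ  ⇒  X = (T̂ − (1 − ρ)μ) / ρ
X = (88.6936 − 0.228 × 62.6) / 0.772 = (88.6936 − 14.2728) / 0.772 = 74.4208 / 0.772 = 96.400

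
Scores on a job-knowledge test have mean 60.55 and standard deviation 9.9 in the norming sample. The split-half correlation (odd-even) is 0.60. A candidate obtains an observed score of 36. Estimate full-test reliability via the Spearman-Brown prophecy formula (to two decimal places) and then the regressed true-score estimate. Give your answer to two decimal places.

42.14

Spearman-Brown: ρ = 2r/(1 + r) = 2(0.60)/(1 + 0.60) = 1.200/1.60 = 0.7500 → 0.75
T̂ = ρX + (1 − ρ)μ
  = 0.75 × 36 + 0.25 × 60.55
  = 27.00 + 15.1375
  = 42.138
  ≈ 42.14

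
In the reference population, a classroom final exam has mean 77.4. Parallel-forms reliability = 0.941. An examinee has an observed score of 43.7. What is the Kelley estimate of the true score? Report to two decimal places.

T̂ = 0.941(43.7) + 0.059(77.4) = 41.1217 + 4.5666 = 45.688 → 45.69

45.69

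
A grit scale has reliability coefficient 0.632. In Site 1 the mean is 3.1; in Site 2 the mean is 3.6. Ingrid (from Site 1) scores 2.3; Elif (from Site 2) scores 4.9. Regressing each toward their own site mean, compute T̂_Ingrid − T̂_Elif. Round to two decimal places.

-1.83

T̂_Ingrid = 0.632(2.3) + 0.368(3.1) = 2.5944
T̂_Elif = 0.632(4.9) + 0.368(3.6) = 4.4216
Difference = 2.5944 − 4.4216 = -1.8272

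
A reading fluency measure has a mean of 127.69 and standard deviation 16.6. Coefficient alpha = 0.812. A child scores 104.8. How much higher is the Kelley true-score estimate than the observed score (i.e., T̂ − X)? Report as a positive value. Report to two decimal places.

T̂ = ρX + (1 − ρ)μ
  = 0.812 × 104.8 + 0.188 × 127.69
  = 85.0976 + 24.00572
  = 109.1033
  ≈ 109.103
T̂ − X = 109.103 − 104.8 = 4.303 → 4.30

4.30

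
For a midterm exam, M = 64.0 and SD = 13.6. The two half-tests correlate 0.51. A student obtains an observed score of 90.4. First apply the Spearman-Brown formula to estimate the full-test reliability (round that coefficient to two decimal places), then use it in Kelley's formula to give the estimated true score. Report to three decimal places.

81.952

Spearman-Brown: ρ = 2r/(1 + r) = 2(0.51)/(1 + 0.51) = 1.020/1.51 = 0.6755 → 0.68
T̂ = 0.68(90.4) + 0.32(64.0) = 61.472 + 20.480 = 81.9520 → 81.952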